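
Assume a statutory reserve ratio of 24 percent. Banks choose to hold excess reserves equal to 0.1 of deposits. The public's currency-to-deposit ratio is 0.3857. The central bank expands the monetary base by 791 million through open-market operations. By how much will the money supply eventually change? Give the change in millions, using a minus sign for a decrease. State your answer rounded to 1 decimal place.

The money multiplier is m = (1 + c) / (rr + e + c) = (1 + 0.3857) / (0.24 + 0.1 + 0.3857) ≈ 1.90947.
The purchase adds 791 million of base, so ΔM = m × ΔMB = 1.90947 × (+791) ≈ 1510.3908 million.

1510.4 million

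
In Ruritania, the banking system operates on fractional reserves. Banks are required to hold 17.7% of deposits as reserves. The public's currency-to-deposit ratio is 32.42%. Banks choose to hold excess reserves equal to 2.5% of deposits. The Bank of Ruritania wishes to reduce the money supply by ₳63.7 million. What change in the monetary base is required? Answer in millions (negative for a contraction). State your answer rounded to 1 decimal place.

-25.3 million

The money multiplier is m = (1 + c) / (rr + e + c) = (1 + 0.3242) / (0.177 + 0.025 + 0.3242) ≈ 2.5165.
ΔMB = ΔM / m = (−63.7) / 2.5165 ≈ -25.3129 million.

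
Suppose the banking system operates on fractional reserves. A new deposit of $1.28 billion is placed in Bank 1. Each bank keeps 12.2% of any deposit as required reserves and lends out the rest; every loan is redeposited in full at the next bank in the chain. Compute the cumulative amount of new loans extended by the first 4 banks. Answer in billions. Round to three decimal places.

$3.738 billion

Bank i lends (1 − rr)^i of the original deposit: Bank 1 lends 1.28·0.8780 ≈ 1.1238, Bank 2 lends 1.28·0.8780² ≈ 0.9867, and so on.
Summing a geometric series: total = 1.28·[0.8780·(1 − 0.8780^4) / (1 − 0.8780)] ≈ 3.7376 billion.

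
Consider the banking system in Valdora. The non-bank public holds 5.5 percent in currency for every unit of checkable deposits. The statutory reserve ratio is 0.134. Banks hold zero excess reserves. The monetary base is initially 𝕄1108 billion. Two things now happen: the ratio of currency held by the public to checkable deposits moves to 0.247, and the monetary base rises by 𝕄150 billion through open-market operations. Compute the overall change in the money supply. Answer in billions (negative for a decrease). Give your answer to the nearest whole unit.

Before: m₁ = (1 + 0.055) / (0.134 + 0.055) ≈ 5.58201, MB₁ = 1108, so M₁ = 5.58201 × 1108 ≈ 6184.8671 billion.
After: m₂ = (1 + 0.247) / (0.134 + 0.247) ≈ 3.27297, MB₂ = 1108 + 150 = 1258, so M₂ = 3.27297 × 1258 ≈ 4117.3963 billion.
ΔM = M₂ − M₁ = 4117.3963 − 6184.8671 = -2067.4708 billion.

-2067 billion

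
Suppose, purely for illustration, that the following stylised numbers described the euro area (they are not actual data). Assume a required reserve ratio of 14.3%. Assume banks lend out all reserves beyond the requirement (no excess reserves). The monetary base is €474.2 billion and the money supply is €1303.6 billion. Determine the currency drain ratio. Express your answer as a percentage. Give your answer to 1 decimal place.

Using m = M/MB = 1303.6/474.2 ≈ 2.749051. From m = (1 + c)/(c + rr + e), rearranging gives 1 + c = m·(c + rr + e), so c·(1 − m) = m·(rr + e) − 1.
Hence c = [m·(rr + e) − 1]/(1 − m) = [2.749051 × (0.143 + 0) − 1] / (1 − 2.749051) ≈ 0.346980.

34.7%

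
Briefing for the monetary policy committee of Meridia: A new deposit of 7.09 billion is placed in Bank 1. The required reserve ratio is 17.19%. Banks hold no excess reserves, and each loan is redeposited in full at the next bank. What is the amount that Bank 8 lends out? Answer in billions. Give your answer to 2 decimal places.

Each bank lends a fraction (1 − rr) = 0.8281 of the deposit it receives, so Bank 8 receives 7.09·0.8281^7 and lends 7.09·0.8281^8 ≈ 1.5679 billion.

1.57 billion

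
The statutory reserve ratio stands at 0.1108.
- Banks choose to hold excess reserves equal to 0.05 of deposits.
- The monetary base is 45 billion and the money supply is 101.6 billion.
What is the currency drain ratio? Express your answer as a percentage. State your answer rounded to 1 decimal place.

Using m = M/MB = 101.6/45 ≈ 2.257778. From m = (1 + c)/(c + rr + e), rearranging gives 1 + c = m·(c + rr + e), so c·(1 − m) = m·(rr + e) − 1.
Hence c = [m·(rr + e) − 1]/(1 − m) = [2.257778 × (0.1108 + 0.05) − 1] / (1 − 2.257778) ≈ 0.506408.

50.6%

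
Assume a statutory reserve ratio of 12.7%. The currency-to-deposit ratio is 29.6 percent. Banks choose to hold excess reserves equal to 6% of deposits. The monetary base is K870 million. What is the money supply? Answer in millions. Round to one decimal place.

K2334.4 million

The money multiplier is m = (1 + c) / (rr + e + c) = (1 + 0.296) / (0.127 + 0.06 + 0.296) ≈ 2.68323.
So M = m × MB = 2.68323 × 870 = 2334.4101 million.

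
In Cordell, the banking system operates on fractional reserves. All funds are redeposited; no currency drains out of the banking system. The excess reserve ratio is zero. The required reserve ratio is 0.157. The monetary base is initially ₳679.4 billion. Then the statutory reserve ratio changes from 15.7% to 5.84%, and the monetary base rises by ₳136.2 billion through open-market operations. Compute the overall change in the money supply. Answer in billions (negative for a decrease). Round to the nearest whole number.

Before: m₁ = 1 / (0.157) ≈ 6.3694, MB₁ = 679.4, so M₁ = 6.3694 × 679.4 ≈ 4327.3704 billion.
After: m₂ = 1 / (0.0584) ≈ 17.1233, MB₂ = 679.4 + 136.2 = 815.6, so M₂ = 17.1233 × 815.6 ≈ 13965.7635 billion.
ΔM = M₂ − M₁ = 13965.7635 − 4327.3704 = 9638.3931 billion.

₳9638 billion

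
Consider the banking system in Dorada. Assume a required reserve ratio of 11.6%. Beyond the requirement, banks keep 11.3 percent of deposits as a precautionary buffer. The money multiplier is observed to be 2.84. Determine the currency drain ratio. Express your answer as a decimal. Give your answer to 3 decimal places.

Using m = 2.84. From m = (1 + c)/(c + rr + e), rearranging gives 1 + c = m·(c + rr + e), so c·(1 − m) = m·(rr + e) − 1.
Hence c = [m·(rr + e) − 1]/(1 − m) = [2.84 × (0.116 + 0.113) − 1] / (1 − 2.84) ≈ 0.190022.

0.190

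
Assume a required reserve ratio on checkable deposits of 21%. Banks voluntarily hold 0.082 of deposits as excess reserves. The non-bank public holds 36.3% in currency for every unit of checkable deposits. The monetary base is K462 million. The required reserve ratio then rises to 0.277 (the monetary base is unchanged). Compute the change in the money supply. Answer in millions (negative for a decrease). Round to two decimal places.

Initially m₁ = (1 + 0.363) / (0.21 + 0.082 + 0.363) ≈ 2.080916, so M₁ = 2.080916 × 462 ≈ 961.3832 million.
After the change m₂ = (1 + 0.363) / (0.277 + 0.082 + 0.363) ≈ 1.887812, so M₂ = 1.887812 × 462 ≈ 872.1691 million.
ΔM = M₂ − M₁ = 872.1691 − 961.3832 = -89.2141 million.

-89.21 million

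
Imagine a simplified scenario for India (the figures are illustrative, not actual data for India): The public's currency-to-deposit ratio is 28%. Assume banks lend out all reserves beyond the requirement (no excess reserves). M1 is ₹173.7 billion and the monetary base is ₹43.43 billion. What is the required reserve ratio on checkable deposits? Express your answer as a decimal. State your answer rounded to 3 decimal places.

0.040

Using m = M/MB = 173.7/43.43 ≈ 3.999539. Since m = (1 + c)/(c + rr + e), the denominator satisfies c + rr + e = (1 + c)/m = (1 + 0.28) / 3.999539 ≈ 0.320037.
With c = 0.28 and e = 0, the required reserve ratio on checkable deposits is 0.320037 − 0.28 − 0 = 0.040037.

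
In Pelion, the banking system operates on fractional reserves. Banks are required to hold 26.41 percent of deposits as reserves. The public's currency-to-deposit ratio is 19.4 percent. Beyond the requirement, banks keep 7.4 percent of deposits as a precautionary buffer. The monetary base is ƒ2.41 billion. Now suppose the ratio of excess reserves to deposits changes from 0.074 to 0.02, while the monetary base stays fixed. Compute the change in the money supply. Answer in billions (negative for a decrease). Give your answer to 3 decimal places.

ƒ0.611 billion

Initially m₁ = (1 + 0.194) / (0.2641 + 0.074 + 0.194) ≈ 2.24394, so M₁ = 2.24394 × 2.41 ≈ 5.4079 billion.
After the change m₂ = (1 + 0.194) / (0.2641 + 0.02 + 0.194) ≈ 2.49739, so M₂ = 2.49739 × 2.41 ≈ 6.0187 billion.
ΔM = M₂ − M₁ = 6.0187 − 5.4079 = 0.6108 billion.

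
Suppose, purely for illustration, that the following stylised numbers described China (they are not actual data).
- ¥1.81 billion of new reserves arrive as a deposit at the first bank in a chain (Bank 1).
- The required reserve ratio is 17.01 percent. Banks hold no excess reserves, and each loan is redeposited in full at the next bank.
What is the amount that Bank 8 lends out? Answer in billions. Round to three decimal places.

Each bank lends a fraction (1 − rr) = 0.8299 of the deposit it receives, so Bank 8 receives 1.81·0.8299^7 and lends 1.81·0.8299^8 ≈ 0.4073 billion.

¥0.407 billion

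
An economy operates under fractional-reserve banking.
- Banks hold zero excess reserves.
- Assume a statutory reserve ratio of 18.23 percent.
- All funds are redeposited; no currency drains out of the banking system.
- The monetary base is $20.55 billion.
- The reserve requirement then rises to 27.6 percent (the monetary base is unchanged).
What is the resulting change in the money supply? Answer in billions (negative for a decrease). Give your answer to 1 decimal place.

Initially m₁ = 1 / (0.1823) ≈ 5.4855, so M₁ = 5.4855 × 20.55 ≈ 112.727 billion.
After the change m₂ = 1 / (0.276) ≈ 3.6232, so M₂ = 3.6232 × 20.55 ≈ 74.4568 billion.
ΔM = M₂ − M₁ = 74.4568 − 112.727 = -38.2702 billion.

-38.3 billion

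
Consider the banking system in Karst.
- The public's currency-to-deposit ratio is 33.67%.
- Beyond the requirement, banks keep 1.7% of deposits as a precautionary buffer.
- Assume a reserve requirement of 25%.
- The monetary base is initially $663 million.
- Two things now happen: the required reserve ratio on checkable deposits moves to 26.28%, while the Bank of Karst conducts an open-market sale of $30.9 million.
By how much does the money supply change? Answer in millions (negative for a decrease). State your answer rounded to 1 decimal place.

Before: m₁ = (1 + 0.3367) / (0.25 + 0.017 + 0.3367) ≈ 2.21418, MB₁ = 663, so M₁ = 2.21418 × 663 ≈ 1468.0013 million.
After: m₂ = (1 + 0.3367) / (0.2628 + 0.017 + 0.3367) ≈ 2.16821, MB₂ = 663 − 30.9 = 632.1, so M₂ = 2.16821 × 632.1 ≈ 1370.5255 million.
ΔM = M₂ − M₁ = 1370.5255 − 1468.0013 = -97.4758 million.

-97.5 million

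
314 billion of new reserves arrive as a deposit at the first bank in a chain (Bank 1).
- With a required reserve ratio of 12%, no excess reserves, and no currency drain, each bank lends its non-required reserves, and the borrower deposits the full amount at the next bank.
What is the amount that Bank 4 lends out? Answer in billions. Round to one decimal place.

Each bank lends a fraction (1 − rr) = 0.8800 of the deposit it receives, so Bank 4 receives 314·0.8800^3 and lends 314·0.8800^4 ≈ 188.3043 billion.

188.3 billion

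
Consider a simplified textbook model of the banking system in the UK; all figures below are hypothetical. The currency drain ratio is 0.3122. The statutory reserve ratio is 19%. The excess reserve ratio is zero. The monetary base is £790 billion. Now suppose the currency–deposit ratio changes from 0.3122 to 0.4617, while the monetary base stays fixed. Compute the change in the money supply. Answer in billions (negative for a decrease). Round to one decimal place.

-292.3 billion

Initially m₁ = (1 + 0.3122) / (0.19 + 0.3122) ≈ 2.61290, so M₁ = 2.61290 × 790 = 2064.191 billion.
After the change m₂ = (1 + 0.4617) / (0.19 + 0.4617) ≈ 2.24290, so M₂ = 2.24290 × 790 = 1771.891 billion.
ΔM = M₂ − M₁ = 1771.891 − 2064.191 = -292.3 billion.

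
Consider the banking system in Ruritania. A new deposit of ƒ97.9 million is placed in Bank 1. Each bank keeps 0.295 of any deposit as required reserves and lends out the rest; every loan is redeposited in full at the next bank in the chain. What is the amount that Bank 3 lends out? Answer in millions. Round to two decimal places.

Each bank lends a fraction (1 − rr) = 0.7050 of the deposit it receives, so Bank 3 receives 97.9·0.7050^2 and lends 97.9·0.7050^3 ≈ 34.3044 million.

ƒ34.30 million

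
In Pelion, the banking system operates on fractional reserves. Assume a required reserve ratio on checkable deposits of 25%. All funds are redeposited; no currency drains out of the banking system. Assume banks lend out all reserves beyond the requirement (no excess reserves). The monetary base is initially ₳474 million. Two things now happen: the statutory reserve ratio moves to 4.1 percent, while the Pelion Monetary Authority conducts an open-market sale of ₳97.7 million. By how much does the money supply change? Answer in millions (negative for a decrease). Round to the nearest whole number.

₳7282 million

Before: m₁ = 1 / (0.25) = 4, MB₁ = 474, so M₁ = 4 × 474 = 1896 million.
After: m₂ = 1 / (0.041) ≈ 24.3902, MB₂ = 474 − 97.7 = 376.3, so M₂ = 24.3902 × 376.3 ≈ 9178.0323 million.
ΔM = M₂ − M₁ = 9178.0323 − 1896 = 7282.0323 million.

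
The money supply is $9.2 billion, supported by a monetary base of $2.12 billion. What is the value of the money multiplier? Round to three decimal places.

4.340

The money multiplier is m = M / MB = 9.2 / 2.12 ≈ 4.33962.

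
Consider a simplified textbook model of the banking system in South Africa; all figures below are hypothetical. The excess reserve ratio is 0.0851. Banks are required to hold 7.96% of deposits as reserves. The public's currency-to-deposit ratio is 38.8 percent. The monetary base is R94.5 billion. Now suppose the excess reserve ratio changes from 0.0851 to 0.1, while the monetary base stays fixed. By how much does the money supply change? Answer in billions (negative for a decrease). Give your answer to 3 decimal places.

Initially m₁ = (1 + 0.388) / (0.0796 + 0.0851 + 0.388) ≈ 2.511308, so M₁ = 2.511308 × 94.5 ≈ 237.3186 billion.
After the change m₂ = (1 + 0.388) / (0.0796 + 0.1 + 0.388) ≈ 2.445384, so M₂ = 2.445384 × 94.5 ≈ 231.0888 billion.
ΔM = M₂ − M₁ = 231.0888 − 237.3186 = -6.2298 billion.

-6.230 billion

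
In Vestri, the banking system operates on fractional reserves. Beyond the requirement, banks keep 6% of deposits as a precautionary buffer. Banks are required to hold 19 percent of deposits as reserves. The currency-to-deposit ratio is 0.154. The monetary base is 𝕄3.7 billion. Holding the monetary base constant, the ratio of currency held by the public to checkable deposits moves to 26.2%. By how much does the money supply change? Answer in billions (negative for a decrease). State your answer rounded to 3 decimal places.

Initially m₁ = (1 + 0.154) / (0.19 + 0.06 + 0.154) ≈ 2.85644, so M₁ = 2.85644 × 3.7 ≈ 10.5688 billion.
After the change m₂ = (1 + 0.262) / (0.19 + 0.06 + 0.262) ≈ 2.46484, so M₂ = 2.46484 × 3.7 ≈ 9.1199 billion.
ΔM = M₂ − M₁ = 9.1199 − 10.5688 = -1.4489 billion.

-1.449 billion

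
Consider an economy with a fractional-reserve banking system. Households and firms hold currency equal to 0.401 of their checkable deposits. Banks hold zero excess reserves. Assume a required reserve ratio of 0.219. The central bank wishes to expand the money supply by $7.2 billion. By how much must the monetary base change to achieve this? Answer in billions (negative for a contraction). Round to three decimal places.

$3.186 billion

The money multiplier is m = (1 + c) / (rr + c) = (1 + 0.401) / (0.219 + 0.401) ≈ 2.25968.
ΔMB = ΔM / m = (+7.2) / 2.25968 ≈ 3.1863 billion.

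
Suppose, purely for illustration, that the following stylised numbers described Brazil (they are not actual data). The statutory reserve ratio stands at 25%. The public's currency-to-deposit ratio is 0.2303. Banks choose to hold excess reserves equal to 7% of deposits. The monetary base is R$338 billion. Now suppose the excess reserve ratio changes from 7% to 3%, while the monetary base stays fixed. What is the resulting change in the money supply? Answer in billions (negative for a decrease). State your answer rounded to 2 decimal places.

Initially m₁ = (1 + 0.2303) / (0.25 + 0.07 + 0.2303) ≈ 2.235690, so M₁ = 2.235690 × 338 ≈ 755.6632 billion.
After the change m₂ = (1 + 0.2303) / (0.25 + 0.03 + 0.2303) ≈ 2.410935, so M₂ = 2.410935 × 338 ≈ 814.896 billion.
ΔM = M₂ − M₁ = 814.896 − 755.6632 = 59.2328 billion.

R$59.23 billion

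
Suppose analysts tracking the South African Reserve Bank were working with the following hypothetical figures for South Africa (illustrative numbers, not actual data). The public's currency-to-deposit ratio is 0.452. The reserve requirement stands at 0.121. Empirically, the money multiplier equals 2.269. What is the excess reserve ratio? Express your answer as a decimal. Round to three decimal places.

0.067

Using m = 2.269. Since m = (1 + c)/(c + rr + e), the denominator satisfies c + rr + e = (1 + c)/m = (1 + 0.452) / 2.269 ≈ 0.639929.
With c = 0.452 and rr = 0.121, the excess reserve ratio is 0.639929 − 0.452 − 0.121 = 0.066929.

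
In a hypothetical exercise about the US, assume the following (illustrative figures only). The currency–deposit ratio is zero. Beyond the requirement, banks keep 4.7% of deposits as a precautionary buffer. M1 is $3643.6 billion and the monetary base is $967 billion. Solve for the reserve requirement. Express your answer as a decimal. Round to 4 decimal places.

Using m = M/MB = 3643.6/967 ≈ 3.767942. Since m = (1 + c)/(c + rr + e), the denominator satisfies c + rr + e = (1 + c)/m = (1 + 0) / 3.767942 ≈ 0.265397.
With c = 0 and e = 0.047, the reserve requirement is 0.265397 − 0 − 0.047 = 0.218397.

0.2184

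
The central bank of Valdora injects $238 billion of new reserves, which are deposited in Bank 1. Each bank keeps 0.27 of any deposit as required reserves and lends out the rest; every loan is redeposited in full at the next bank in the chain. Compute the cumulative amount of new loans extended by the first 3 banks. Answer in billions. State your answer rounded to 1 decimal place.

Bank i lends (1 − rr)^i of the original deposit: Bank 1 lends 238·0.7300 = 173.7400, Bank 2 lends 238·0.7300² = 126.8302, and so on.
Summing a geometric series: total = 238·[0.7300·(1 − 0.7300^3) / (1 − 0.7300)] ≈ 393.1562 billion.

$393.2 billion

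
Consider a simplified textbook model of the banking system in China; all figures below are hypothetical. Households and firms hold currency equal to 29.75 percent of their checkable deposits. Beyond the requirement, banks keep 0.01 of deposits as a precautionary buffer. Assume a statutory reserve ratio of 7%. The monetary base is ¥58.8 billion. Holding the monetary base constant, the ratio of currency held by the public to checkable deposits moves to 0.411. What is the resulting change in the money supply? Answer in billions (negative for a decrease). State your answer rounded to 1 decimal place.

Initially m₁ = (1 + 0.2975) / (0.07 + 0.01 + 0.2975) ≈ 3.4371, so M₁ = 3.4371 × 58.8 ≈ 202.1015 billion.
After the change m₂ = (1 + 0.411) / (0.07 + 0.01 + 0.411) ≈ 2.8737, so M₂ = 2.8737 × 58.8 ≈ 168.9736 billion.
ΔM = M₂ − M₁ = 168.9736 − 202.1015 = -33.1279 billion.

-33.1 billion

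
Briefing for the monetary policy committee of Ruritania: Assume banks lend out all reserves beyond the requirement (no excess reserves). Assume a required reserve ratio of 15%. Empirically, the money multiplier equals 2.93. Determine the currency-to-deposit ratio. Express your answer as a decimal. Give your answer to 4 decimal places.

Using m = 2.93. From m = (1 + c)/(c + rr + e), rearranging gives 1 + c = m·(c + rr + e), so c·(1 − m) = m·(rr + e) − 1.
Hence c = [m·(rr + e) − 1]/(1 − m) = [2.93 × (0.15 + 0) − 1] / (1 − 2.93) ≈ 0.290415.

0.2904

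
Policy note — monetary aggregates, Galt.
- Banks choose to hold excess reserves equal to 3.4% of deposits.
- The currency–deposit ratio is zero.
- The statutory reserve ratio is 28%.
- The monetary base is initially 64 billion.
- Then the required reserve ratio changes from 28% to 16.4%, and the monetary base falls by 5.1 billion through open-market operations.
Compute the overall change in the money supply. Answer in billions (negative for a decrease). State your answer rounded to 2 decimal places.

Before: m₁ = 1 / (0.28 + 0.034) ≈ 3.18471, MB₁ = 64, so M₁ = 3.18471 × 64 ≈ 203.8214 billion.
After: m₂ = 1 / (0.164 + 0.034) ≈ 5.05051, MB₂ = 64 − 5.1 = 58.9, so M₂ = 5.05051 × 58.9 ≈ 297.475 billion.
ΔM = M₂ − M₁ = 297.475 − 203.8214 = 93.6536 billion.

93.65 billion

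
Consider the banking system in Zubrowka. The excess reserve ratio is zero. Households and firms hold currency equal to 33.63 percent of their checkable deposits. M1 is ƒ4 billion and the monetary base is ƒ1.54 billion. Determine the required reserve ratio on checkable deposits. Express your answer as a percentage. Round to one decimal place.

Using m = M/MB = 4/1.54 ≈ 2.597403. Since m = (1 + c)/(c + rr + e), the denominator satisfies c + rr + e = (1 + c)/m = (1 + 0.3363) / 2.597403 ≈ 0.514475.
With c = 0.3363 and e = 0, the required reserve ratio on checkable deposits is 0.514475 − 0.3363 − 0 = 0.178175.

17.8%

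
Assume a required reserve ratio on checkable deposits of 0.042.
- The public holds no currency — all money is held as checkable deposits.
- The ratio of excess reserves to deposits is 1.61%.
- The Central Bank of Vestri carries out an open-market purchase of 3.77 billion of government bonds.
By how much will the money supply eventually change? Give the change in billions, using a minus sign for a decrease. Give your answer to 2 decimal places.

The money multiplier is m = 1 / (rr + e) = 1 / (0.042 + 0.0161) ≈ 17.2117.
The purchase adds 3.77 billion of base, so ΔM = m × ΔMB = 17.2117 × (+3.77) ≈ 64.8881 billion.

64.89 billion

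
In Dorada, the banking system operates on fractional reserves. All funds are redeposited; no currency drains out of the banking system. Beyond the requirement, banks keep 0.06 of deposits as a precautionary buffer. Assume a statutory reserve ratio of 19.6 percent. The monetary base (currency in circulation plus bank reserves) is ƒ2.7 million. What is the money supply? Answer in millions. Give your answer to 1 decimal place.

The money multiplier is m = 1 / (rr + e) = 1 / (0.196 + 0.06) ≈ 3.9062.
So M = m × MB = 3.9062 × 2.7 ≈ 10.5467 million.

ƒ10.5 million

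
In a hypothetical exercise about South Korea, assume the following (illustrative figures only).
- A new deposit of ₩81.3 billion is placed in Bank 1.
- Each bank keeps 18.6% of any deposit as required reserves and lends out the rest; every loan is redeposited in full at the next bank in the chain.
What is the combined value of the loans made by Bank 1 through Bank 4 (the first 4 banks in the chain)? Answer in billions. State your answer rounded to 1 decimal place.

Bank i lends (1 − rr)^i of the original deposit: Bank 1 lends 81.3·0.8140 = 66.1782, Bank 2 lends 81.3·0.8140² ≈ 53.8691, and so on.
Summing a geometric series: total = 81.3·[0.8140·(1 − 0.8140^4) / (1 − 0.8140)] ≈ 199.5901 billion.

₩199.6 billion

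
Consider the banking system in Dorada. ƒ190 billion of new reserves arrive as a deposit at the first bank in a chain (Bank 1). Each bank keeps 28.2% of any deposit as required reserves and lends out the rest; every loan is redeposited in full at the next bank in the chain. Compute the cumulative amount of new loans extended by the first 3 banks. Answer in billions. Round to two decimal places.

Bank i lends (1 − rr)^i of the original deposit: Bank 1 lends 190·0.7180 = 136.4200, Bank 2 lends 190·0.7180² ≈ 97.9496, and so on.
Summing a geometric series: total = 190·[0.7180·(1 − 0.7180^3) / (1 − 0.7180)] ≈ 304.6973 billion.

ƒ304.70 billion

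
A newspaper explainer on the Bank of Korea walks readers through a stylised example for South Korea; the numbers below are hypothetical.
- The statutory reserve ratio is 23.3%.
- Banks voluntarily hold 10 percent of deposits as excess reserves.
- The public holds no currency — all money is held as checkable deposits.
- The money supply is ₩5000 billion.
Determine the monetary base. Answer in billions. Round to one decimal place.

₩1665.0 billion

The money multiplier is m = 1 / (rr + e) = 1 / (0.233 + 0.1) ≈ 3.003003.
MB = M / m = 5000 / 3.003003 ≈ 1665 billion.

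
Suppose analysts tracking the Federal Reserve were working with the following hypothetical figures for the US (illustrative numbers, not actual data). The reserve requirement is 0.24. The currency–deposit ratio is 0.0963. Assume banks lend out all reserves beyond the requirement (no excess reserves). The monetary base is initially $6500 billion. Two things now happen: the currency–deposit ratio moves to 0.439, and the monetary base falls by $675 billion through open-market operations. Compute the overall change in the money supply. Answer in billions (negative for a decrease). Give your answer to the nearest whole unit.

Before: m₁ = (1 + 0.0963) / (0.24 + 0.0963) ≈ 3.25989, MB₁ = 6500, so M₁ = 3.25989 × 6500 = 21189.285 billion.
After: m₂ = (1 + 0.439) / (0.24 + 0.439) ≈ 2.11929, MB₂ = 6500 − 675 = 5825, so M₂ = 2.11929 × 5825 ≈ 12344.8642 billion.
ΔM = M₂ − M₁ = 12344.8642 − 21189.285 = -8844.4208 billion.

-8844 billion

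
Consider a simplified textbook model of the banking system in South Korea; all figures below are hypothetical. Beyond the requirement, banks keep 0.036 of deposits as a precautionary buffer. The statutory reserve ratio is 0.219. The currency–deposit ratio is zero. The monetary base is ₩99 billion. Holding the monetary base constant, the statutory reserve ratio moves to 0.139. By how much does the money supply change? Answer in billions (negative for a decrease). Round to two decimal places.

₩177.48 billion

Initially m₁ = 1 / (0.219 + 0.036) ≈ 3.92157, so M₁ = 3.92157 × 99 ≈ 388.2354 billion.
After the change m₂ = 1 / (0.139 + 0.036) ≈ 5.71429, so M₂ = 5.71429 × 99 ≈ 565.7147 billion.
ΔM = M₂ − M₁ = 565.7147 − 388.2354 = 177.4793 billion.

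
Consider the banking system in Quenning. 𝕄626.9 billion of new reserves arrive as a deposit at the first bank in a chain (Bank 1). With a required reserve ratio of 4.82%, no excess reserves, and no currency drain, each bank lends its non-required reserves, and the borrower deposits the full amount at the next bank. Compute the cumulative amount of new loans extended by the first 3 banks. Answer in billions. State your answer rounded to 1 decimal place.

𝕄1705.2 billion

Bank i lends (1 − rr)^i of the original deposit: Bank 1 lends 626.9·0.9518 ≈ 596.6834, Bank 2 lends 626.9·0.9518² ≈ 567.9233, and so on.
Summing a geometric series: total = 626.9·[0.9518·(1 − 0.9518^3) / (1 − 0.9518)] ≈ 1705.1561 billion.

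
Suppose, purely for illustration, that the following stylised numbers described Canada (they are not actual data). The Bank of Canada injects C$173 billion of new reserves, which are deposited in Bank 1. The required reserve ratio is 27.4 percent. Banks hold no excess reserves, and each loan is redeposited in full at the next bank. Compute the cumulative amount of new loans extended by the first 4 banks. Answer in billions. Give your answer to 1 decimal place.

C$331.0 billion

Bank i lends (1 − rr)^i of the original deposit: Bank 1 lends 173·0.7260 = 125.5980, Bank 2 lends 173·0.7260² ≈ 91.1841, and so on.
Summing a geometric series: total = 173·[0.7260·(1 − 0.7260^4) / (1 − 0.7260)] ≈ 331.0428 billion.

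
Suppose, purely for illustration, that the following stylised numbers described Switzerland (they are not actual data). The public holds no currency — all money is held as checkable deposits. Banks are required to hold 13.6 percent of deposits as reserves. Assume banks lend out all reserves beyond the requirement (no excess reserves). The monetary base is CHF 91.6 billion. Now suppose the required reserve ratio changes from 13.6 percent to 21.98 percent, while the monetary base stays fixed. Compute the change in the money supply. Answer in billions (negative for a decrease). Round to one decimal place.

-256.8 billion

Initially m₁ = 1 / (0.136) ≈ 7.3529, so M₁ = 7.3529 × 91.6 ≈ 673.5256 billion.
After the change m₂ = 1 / (0.2198) ≈ 4.5496, so M₂ = 4.5496 × 91.6 ≈ 416.7434 billion.
ΔM = M₂ − M₁ = 416.7434 − 673.5256 = -256.7822 billion.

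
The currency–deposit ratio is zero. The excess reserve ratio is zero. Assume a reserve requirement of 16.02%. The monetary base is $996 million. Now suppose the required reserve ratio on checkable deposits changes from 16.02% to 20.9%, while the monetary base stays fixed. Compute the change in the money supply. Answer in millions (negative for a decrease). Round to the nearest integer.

Initially m₁ = 1 / (0.1602) ≈ 6.2422, so M₁ = 6.2422 × 996 = 6217.2312 million.
After the change m₂ = 1 / (0.209) ≈ 4.7847, so M₂ = 4.7847 × 996 = 4765.5612 million.
ΔM = M₂ − M₁ = 4765.5612 − 6217.2312 = -1451.67 million.

-1452 million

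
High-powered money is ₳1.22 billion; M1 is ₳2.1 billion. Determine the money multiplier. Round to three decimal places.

1.721

The money multiplier is m = M / MB = 2.1 / 1.22 ≈ 1.72131.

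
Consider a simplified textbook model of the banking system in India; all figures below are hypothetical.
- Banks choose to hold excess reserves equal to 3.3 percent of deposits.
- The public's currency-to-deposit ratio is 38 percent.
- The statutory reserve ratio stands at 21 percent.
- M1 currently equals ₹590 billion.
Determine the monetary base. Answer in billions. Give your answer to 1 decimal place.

The money multiplier is m = (1 + c) / (rr + e + c) = (1 + 0.38) / (0.21 + 0.033 + 0.38) ≈ 2.21509.
MB = M / m = 590 / 2.21509 ≈ 266.3549 billion.

₹266.4 billion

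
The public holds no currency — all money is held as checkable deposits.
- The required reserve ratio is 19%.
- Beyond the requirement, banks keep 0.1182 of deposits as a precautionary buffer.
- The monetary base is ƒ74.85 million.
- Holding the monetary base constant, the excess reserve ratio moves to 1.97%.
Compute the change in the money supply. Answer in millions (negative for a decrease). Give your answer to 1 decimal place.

ƒ114.1 million

Initially m₁ = 1 / (0.19 + 0.1182) ≈ 3.2446, so M₁ = 3.2446 × 74.85 ≈ 242.8583 million.
After the change m₂ = 1 / (0.19 + 0.0197) ≈ 4.7687, so M₂ = 4.7687 × 74.85 ≈ 356.9372 million.
ΔM = M₂ − M₁ = 356.9372 − 242.8583 = 114.0789 million.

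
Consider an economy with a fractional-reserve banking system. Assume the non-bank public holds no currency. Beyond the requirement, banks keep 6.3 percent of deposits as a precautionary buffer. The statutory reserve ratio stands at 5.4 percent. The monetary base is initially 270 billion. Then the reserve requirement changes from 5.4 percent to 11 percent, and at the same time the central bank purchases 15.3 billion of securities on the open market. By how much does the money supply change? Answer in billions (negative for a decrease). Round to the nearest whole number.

-659 billion

Before: m₁ = 1 / (0.054 + 0.063) ≈ 8.5470, MB₁ = 270, so M₁ = 8.5470 × 270 = 2307.69 billion.
After: m₂ = 1 / (0.11 + 0.063) ≈ 5.7803, MB₂ = 270 + 15.3 = 285.3, so M₂ = 5.7803 × 285.3 ≈ 1649.1196 billion.
ΔM = M₂ − M₁ = 1649.1196 − 2307.69 = -658.5704 billion.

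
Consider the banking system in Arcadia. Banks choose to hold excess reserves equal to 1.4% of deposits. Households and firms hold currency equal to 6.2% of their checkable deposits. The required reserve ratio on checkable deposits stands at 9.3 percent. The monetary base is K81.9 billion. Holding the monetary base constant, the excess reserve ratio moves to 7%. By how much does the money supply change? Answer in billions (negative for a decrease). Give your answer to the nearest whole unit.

Initially m₁ = (1 + 0.062) / (0.093 + 0.014 + 0.062) ≈ 6.2840, so M₁ = 6.2840 × 81.9 = 514.6596 billion.
After the change m₂ = (1 + 0.062) / (0.093 + 0.07 + 0.062) = 4.72, so M₂ = 4.72 × 81.9 = 386.568 billion.
ΔM = M₂ − M₁ = 386.568 − 514.6596 = -128.0916 billion.

-128 billion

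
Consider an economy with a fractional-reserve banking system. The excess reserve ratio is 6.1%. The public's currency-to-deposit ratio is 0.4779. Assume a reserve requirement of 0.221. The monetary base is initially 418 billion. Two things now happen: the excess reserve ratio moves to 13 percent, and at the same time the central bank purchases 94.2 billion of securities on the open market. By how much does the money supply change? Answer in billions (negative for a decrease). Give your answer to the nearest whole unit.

Before: m₁ = (1 + 0.4779) / (0.221 + 0.061 + 0.4779) ≈ 1.9449, MB₁ = 418, so M₁ = 1.9449 × 418 = 812.9682 billion.
After: m₂ = (1 + 0.4779) / (0.221 + 0.13 + 0.4779) ≈ 1.7830, MB₂ = 418 + 94.2 = 512.2, so M₂ = 1.7830 × 512.2 = 913.2526 billion.
ΔM = M₂ − M₁ = 913.2526 − 812.9682 = 100.2844 billion.

100 billion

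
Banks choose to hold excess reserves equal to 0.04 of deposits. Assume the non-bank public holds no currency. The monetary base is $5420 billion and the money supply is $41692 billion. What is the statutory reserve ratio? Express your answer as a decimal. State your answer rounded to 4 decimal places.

0.0900

Using m = M/MB = 41692/5420 ≈ 7.692251. Since m = (1 + c)/(c + rr + e), the denominator satisfies c + rr + e = (1 + c)/m = (1 + 0) / 7.692251 ≈ 0.130001.
With c = 0 and e = 0.04, the statutory reserve ratio is 0.130001 − 0 − 0.04 = 0.090001.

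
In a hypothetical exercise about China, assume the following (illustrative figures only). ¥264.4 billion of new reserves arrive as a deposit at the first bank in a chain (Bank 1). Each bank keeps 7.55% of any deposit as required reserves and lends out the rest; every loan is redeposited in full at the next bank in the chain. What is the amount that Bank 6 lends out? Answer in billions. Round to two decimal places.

¥165.08 billion

Each bank lends a fraction (1 − rr) = 0.9245 of the deposit it receives, so Bank 6 receives 264.4·0.9245^5 and lends 264.4·0.9245^6 ≈ 165.0832 billion.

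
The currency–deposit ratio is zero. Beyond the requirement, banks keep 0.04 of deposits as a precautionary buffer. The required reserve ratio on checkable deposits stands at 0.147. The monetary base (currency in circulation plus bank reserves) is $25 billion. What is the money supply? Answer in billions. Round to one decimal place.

The money multiplier is m = 1 / (rr + e) = 1 / (0.147 + 0.04) ≈ 5.3476.
So M = m × MB = 5.3476 × 25 = 133.69 billion.

$133.7 billion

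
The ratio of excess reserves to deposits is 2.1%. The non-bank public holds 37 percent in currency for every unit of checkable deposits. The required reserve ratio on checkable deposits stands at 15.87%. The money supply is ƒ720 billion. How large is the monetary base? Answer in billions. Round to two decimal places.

ƒ288.89 billion

The money multiplier is m = (1 + c) / (rr + e + c) = (1 + 0.37) / (0.1587 + 0.021 + 0.37) ≈ 2.492269.
MB = M / m = 720 / 2.492269 ≈ 288.8934 billion.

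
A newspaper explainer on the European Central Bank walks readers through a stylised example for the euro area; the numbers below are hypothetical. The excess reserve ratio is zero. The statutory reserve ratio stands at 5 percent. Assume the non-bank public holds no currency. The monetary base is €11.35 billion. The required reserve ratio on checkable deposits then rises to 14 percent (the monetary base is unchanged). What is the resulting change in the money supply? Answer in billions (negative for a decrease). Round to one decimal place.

-145.9 billion

Initially m₁ = 1 / (0.05) = 20, so M₁ = 20 × 11.35 = 227 billion.
After the change m₂ = 1 / (0.14) ≈ 7.1429, so M₂ = 7.1429 × 11.35 ≈ 81.0719 billion.
ΔM = M₂ − M₁ = 81.0719 − 227 = -145.9281 billion.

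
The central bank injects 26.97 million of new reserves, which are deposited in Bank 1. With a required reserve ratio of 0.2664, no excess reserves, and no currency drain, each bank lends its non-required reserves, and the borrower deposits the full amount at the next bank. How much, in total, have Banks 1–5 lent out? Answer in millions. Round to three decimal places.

Bank i lends (1 − rr)^i of the original deposit: Bank 1 lends 26.97·0.7336 ≈ 19.7852, Bank 2 lends 26.97·0.7336² ≈ 14.5144, and so on.
Summing a geometric series: total = 26.97·[0.7336·(1 − 0.7336^5) / (1 − 0.7336)] ≈ 58.4889 million.

58.489 million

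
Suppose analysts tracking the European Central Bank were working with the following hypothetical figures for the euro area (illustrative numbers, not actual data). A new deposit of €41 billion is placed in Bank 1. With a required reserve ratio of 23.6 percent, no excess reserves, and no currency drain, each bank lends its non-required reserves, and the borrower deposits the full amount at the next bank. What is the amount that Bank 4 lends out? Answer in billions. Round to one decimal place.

Each bank lends a fraction (1 − rr) = 0.7640 of the deposit it receives, so Bank 4 receives 41·0.7640^3 and lends 41·0.7640^4 ≈ 13.9687 billion.

€14.0 billion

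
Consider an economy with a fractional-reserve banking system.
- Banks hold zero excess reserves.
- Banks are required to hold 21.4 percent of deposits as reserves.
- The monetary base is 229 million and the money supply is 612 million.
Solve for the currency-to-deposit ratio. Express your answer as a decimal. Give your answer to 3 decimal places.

0.256

Using m = M/MB = 612/229 ≈ 2.672489. From m = (1 + c)/(c + rr + e), rearranging gives 1 + c = m·(c + rr + e), so c·(1 − m) = m·(rr + e) − 1.
Hence c = [m·(rr + e) − 1]/(1 − m) = [2.672489 × (0.214 + 0) − 1] / (1 − 2.672489) ≈ 0.255958.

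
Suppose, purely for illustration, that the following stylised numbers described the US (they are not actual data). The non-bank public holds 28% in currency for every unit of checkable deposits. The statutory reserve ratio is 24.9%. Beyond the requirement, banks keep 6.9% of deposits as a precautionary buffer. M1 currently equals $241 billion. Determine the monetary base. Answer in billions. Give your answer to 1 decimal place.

The money multiplier is m = (1 + c) / (rr + e + c) = (1 + 0.28) / (0.249 + 0.069 + 0.28) ≈ 2.14047.
MB = M / m = 241 / 2.14047 ≈ 112.5921 billion.

$112.6 billion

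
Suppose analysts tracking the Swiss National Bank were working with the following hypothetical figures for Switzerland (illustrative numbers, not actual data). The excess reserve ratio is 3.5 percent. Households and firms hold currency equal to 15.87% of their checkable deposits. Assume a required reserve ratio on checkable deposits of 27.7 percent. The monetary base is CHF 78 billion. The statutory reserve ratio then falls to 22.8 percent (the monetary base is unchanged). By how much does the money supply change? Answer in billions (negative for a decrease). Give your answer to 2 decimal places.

Initially m₁ = (1 + 0.1587) / (0.277 + 0.035 + 0.1587) ≈ 2.46165, so M₁ = 2.46165 × 78 = 192.0087 billion.
After the change m₂ = (1 + 0.1587) / (0.228 + 0.035 + 0.1587) ≈ 2.74769, so M₂ = 2.74769 × 78 ≈ 214.3198 billion.
ΔM = M₂ − M₁ = 214.3198 − 192.0087 = 22.3111 billion.

CHF 22.31 billion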